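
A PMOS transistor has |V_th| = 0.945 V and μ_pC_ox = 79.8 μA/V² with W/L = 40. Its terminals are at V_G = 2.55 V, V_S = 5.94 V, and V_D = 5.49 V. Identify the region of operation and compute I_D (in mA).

V_SG = V_S − V_G = 5.94 − 2.55 = 3.39 V; V_SD = V_S − V_D = 5.94 − 5.49 = 0.45 V.
k_p = μ_pC_ox · (W/L) = 3.192 mA/V².
V_ov = V_SG − |V_th| = 3.39 − 0.945 = 2.45 V.
Since V_SD = 0.45 V < V_ov = 2.45 V, the device is in the triode region.
I_D = k_p [V_ov · V_SD − ½ V_SD²] = 3.192 × [2.45 × 0.45 − 0.5 × 0.45²] = 3.19 mA.

Triode; I_D = 3.19 mA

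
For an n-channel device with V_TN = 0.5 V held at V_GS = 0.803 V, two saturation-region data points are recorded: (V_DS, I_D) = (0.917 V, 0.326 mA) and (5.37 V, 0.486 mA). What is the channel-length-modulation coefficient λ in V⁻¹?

λ = 0.123 V⁻¹

With V_GS fixed, I_D ∝ (1 + λ V_DS) in saturation, so I_D2/I_D1 = (1 + λ V_DS2)/(1 + λ V_DS1).
0.486/0.326 = 1.491 = (1 + 5.37 λ)/(1 + 0.917 λ).
Solving: λ (I_D1 V_DS2 − I_D2 V_DS1) = I_D2 − I_D1, so λ = (0.486 − 0.326) / (0.326 × 5.37 − 0.486 × 0.917) = 0.16 / 1.3 = 0.123 V⁻¹.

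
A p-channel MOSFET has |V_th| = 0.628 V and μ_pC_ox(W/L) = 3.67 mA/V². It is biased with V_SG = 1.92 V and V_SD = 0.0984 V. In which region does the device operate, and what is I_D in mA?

Triode; I_D = 0.449 mA

V_ov = V_SG − |V_th| = 1.92 − 0.628 = 1.29 V.
Since V_SD = 0.0984 V < V_ov = 1.29 V, the device is in the triode region.
I_D = k_p [V_ov · V_SD − ½ V_SD²] = 3.67 × [1.29 × 0.0984 − 0.5 × 0.0984²] = 0.449 mA.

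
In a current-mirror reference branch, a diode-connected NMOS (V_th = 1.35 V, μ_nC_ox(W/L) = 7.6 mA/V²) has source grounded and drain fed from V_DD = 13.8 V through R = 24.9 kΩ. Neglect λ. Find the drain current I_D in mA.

I_D = 0.486 mA

With gate tied to drain, V_GS = V_DS ≥ V_GS − V_th, so the device is in saturation.
KCL at the drain: ½ k_n (V_GS − V_th)² = (V_DD − V_GS)/R.
Let x = V_GS − 1.35. Then 94.6 x² + x − 12.45 = 0, giving x = 0.357 V (positive root), so V_GS = 1.71 V.
I_D = (V_DD − V_GS)/R = (13.8 − 1.71) / 24.9 = 0.486 mA.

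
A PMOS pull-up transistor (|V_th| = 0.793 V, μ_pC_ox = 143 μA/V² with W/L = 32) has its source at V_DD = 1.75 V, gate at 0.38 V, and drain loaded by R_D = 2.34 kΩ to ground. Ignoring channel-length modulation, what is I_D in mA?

I_D = 0.611 mA

V_SG = V_DD − V_G = 1.75 − 0.38 = 1.37 V, so V_ov = 1.37 − 0.793 = 0.577 V.
k_p = μ_pC_ox · (W/L) = 4.576 mA/V².
Assume saturation: I_D = ½ k_p V_ov² = 0.5 × 4.576 × 0.577² = 0.762 mA, giving V_SD = V_DD − I_D R_D = 1.75 − 0.762 × 2.34 = -0.0325 V.
But -0.0325 V < V_ov = 0.577 V, so the device is actually in triode.
In triode I_D = k_p[V_ov V_SD − ½ V_SD²] and I_D = (V_DD − V_SD)/R_D. Equating: 5.35 V_SD² − 7.178 V_SD + 1.75 = 0, giving V_SD = 0.32 V (the root below V_ov).
I_D = (1.75 − 0.32) / 2.34 = 0.611 mA.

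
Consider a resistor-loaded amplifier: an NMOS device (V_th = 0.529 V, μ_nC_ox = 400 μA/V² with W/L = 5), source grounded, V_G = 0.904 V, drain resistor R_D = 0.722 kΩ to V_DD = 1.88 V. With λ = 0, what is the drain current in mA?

I_D = 0.141 mA

V_GS = V_G = 0.904 V, so V_ov = 0.904 − 0.529 = 0.375 V.
k_n = μ_nC_ox · (W/L) = 2 mA/V².
Assume saturation: I_D = ½ k_n V_ov² = 0.5 × 2 × 0.375² = 0.141 mA, giving V_DS = V_DD − I_D R_D = 1.88 − 0.141 × 0.722 = 1.78 V.
V_DS = 1.78 V ≥ V_ov = 0.375 V, confirming saturation.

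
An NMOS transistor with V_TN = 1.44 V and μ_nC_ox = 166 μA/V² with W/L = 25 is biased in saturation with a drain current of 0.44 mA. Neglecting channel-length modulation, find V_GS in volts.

k_n = μ_nC_ox · (W/L) = 4.15 mA/V².
In saturation I_D = ½ k_n (V_GS − V_TN)², so V_GS − V_TN = √(2 I_D / k_n) = √(2 × 0.44 / 4.15) = 0.46 V.
V_GS = 1.44 + 0.46 = 1.9 V.

V_GS = 1.90 V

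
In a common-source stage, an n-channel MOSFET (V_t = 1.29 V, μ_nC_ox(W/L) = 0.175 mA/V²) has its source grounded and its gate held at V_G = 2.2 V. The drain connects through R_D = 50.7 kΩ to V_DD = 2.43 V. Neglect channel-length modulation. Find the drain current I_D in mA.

I_D = 0.0417 mA

V_GS = V_G = 2.2 V, so V_ov = 2.2 − 1.29 = 0.91 V.
Assume saturation: I_D = ½ k_n V_ov² = 0.5 × 0.175 × 0.91² = 0.0725 mA, giving V_DS = V_DD − I_D R_D = 2.43 − 0.0725 × 50.7 = -1.24 V.
But -1.24 V < V_ov = 0.91 V, so the device is actually in triode.
In triode I_D = k_n[V_ov V_DS − ½ V_DS²] and I_D = (V_DD − V_DS)/R_D. Equating: 4.44 V_DS² − 9.074 V_DS + 2.43 = 0, giving V_DS = 0.317 V (the root below V_ov).
I_D = (2.43 − 0.317) / 50.7 = 0.0417 mA.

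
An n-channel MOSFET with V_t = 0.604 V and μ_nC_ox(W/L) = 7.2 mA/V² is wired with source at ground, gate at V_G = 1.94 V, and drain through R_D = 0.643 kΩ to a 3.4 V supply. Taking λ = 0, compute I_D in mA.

V_GS = V_G = 1.94 V, so V_ov = 1.94 − 0.604 = 1.34 V.
Assume saturation: I_D = ½ k_n V_ov² = 0.5 × 7.2 × 1.34² = 6.43 mA, giving V_DS = V_DD − I_D R_D = 3.4 − 6.43 × 0.643 = -0.732 V.
But -0.732 V < V_ov = 1.34 V, so the device is actually in triode.
In triode I_D = k_n[V_ov V_DS − ½ V_DS²] and I_D = (V_DD − V_DS)/R_D. Equating: 2.31 V_DS² − 7.185 V_DS + 3.4 = 0, giving V_DS = 0.583 V (the root below V_ov).
I_D = (3.4 − 0.583) / 0.643 = 4.38 mA.

I_D = 4.38 mA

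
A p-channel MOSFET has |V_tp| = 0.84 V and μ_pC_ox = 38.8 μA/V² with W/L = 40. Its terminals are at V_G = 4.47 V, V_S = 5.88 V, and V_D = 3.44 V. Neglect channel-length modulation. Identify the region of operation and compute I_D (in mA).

V_SG = V_S − V_G = 5.88 − 4.47 = 1.41 V; V_SD = V_S − V_D = 5.88 − 3.44 = 2.44 V.
k_p = μ_pC_ox · (W/L) = 1.552 mA/V².
V_ov = V_SG − |V_tp| = 1.41 − 0.84 = 0.57 V.
Since V_SD = 2.44 V ≥ V_ov = 0.57 V, the device is in saturation.
I_D = ½ k_p V_ov² = 0.5 × 1.552 × 0.57² = 0.252 mA.

Saturation; I_D = 0.252 mA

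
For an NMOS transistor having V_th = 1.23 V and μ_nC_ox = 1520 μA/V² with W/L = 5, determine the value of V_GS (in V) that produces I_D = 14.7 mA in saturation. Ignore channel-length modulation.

V_GS = 3.20 V

k_n = μ_nC_ox · (W/L) = 7.6 mA/V².
In saturation I_D = ½ k_n (V_GS − V_th)², so V_GS − V_th = √(2 I_D / k_n) = √(2 × 14.7 / 7.6) = 1.97 V.
V_GS = 1.23 + 1.97 = 3.2 V.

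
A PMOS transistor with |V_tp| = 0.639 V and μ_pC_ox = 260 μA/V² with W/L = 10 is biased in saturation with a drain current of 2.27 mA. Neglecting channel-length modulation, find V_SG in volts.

k_p = μ_pC_ox · (W/L) = 2.6 mA/V².
In saturation I_D = ½ k_p (V_SG − |V_tp|)², so V_SG − |V_tp| = √(2 I_D / k_p) = √(2 × 2.27 / 2.6) = 1.32 V.
V_SG = 0.639 + 1.32 = 1.96 V.

V_SG = 1.96 V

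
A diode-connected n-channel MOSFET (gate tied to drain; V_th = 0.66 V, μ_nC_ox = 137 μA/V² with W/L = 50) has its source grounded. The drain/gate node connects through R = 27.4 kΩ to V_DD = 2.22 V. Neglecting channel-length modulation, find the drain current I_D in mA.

With gate tied to drain, V_GS = V_DS ≥ V_GS − V_th, so the device is in saturation.
k_n = μ_nC_ox · (W/L) = 6.85 mA/V².
KCL at the drain: ½ k_n (V_GS − V_th)² = (V_DD − V_GS)/R.
Let x = V_GS − 0.66. Then 93.8 x² + x − 1.56 = 0, giving x = 0.124 V (positive root), so V_GS = 0.784 V.
I_D = (V_DD − V_GS)/R = (2.22 − 0.784) / 27.4 = 0.0524 mA.

I_D = 0.0524 mA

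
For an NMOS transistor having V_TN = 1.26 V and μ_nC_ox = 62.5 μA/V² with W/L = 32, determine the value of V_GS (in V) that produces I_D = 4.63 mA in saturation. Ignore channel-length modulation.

k_n = μ_nC_ox · (W/L) = 2 mA/V².
In saturation I_D = ½ k_n (V_GS − V_TN)², so V_GS − V_TN = √(2 I_D / k_n) = √(2 × 4.63 / 2) = 2.15 V.
V_GS = 1.26 + 2.15 = 3.41 V.

V_GS = 3.41 V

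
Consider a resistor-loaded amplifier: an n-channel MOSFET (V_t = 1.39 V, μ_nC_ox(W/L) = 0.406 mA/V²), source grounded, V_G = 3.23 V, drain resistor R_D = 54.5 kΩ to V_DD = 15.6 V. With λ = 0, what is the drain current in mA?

I_D = 0.279 mA

V_GS = V_G = 3.23 V, so V_ov = 3.23 − 1.39 = 1.84 V.
Assume saturation: I_D = ½ k_n V_ov² = 0.5 × 0.406 × 1.84² = 0.687 mA, giving V_DS = V_DD − I_D R_D = 15.6 − 0.687 × 54.5 = -21.9 V.
But -21.9 V < V_ov = 1.84 V, so the device is actually in triode.
In triode I_D = k_n[V_ov V_DS − ½ V_DS²] and I_D = (V_DD − V_DS)/R_D. Equating: 11.1 V_DS² − 41.71 V_DS + 15.6 = 0, giving V_DS = 0.421 V (the root below V_ov).
I_D = (15.6 − 0.421) / 54.5 = 0.279 mA.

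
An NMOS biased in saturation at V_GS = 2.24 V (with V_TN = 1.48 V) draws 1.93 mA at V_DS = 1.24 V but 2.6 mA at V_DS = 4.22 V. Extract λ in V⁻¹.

With V_GS fixed, I_D ∝ (1 + λ V_DS) in saturation, so I_D2/I_D1 = (1 + λ V_DS2)/(1 + λ V_DS1).
2.6/1.93 = 1.347 = (1 + 4.22 λ)/(1 + 1.24 λ).
Solving: λ (I_D1 V_DS2 − I_D2 V_DS1) = I_D2 − I_D1, so λ = (2.6 − 1.93) / (1.93 × 4.22 − 2.6 × 1.24) = 0.67 / 4.92 = 0.136 V⁻¹.

λ = 0.136 V⁻¹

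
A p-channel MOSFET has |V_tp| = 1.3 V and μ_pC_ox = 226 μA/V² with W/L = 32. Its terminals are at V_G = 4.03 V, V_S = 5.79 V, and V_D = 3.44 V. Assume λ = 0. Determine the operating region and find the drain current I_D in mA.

Saturation; I_D = 0.765 mA

V_SG = V_S − V_G = 5.79 − 4.03 = 1.76 V; V_SD = V_S − V_D = 5.79 − 3.44 = 2.35 V.
k_p = μ_pC_ox · (W/L) = 7.232 mA/V².
V_ov = V_SG − |V_tp| = 1.76 − 1.3 = 0.46 V.
Since V_SD = 2.35 V ≥ V_ov = 0.46 V, the device is in saturation.
I_D = ½ k_p V_ov² = 0.5 × 7.232 × 0.46² = 0.765 mA.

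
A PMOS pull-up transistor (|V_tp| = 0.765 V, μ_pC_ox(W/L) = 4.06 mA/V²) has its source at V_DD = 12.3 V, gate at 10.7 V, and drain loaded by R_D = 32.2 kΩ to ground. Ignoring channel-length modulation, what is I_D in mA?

I_D = 0.378 mA

V_SG = V_DD − V_G = 12.3 − 10.7 = 1.6 V, so V_ov = 1.6 − 0.765 = 0.835 V.
Assume saturation: I_D = ½ k_p V_ov² = 0.5 × 4.06 × 0.835² = 1.42 mA, giving V_SD = V_DD − I_D R_D = 12.3 − 1.42 × 32.2 = -33.3 V.
But -33.3 V < V_ov = 0.835 V, so the device is actually in triode.
In triode I_D = k_p[V_ov V_SD − ½ V_SD²] and I_D = (V_DD − V_SD)/R_D. Equating: 65.4 V_SD² − 110.2 V_SD + 12.3 = 0, giving V_SD = 0.12 V (the root below V_ov).
I_D = (12.3 − 0.12) / 32.2 = 0.378 mA.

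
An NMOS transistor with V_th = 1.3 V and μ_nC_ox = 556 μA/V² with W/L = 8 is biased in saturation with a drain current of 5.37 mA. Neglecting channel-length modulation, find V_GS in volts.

k_n = μ_nC_ox · (W/L) = 4.448 mA/V².
In saturation I_D = ½ k_n (V_GS − V_th)², so V_GS − V_th = √(2 I_D / k_n) = √(2 × 5.37 / 4.448) = 1.55 V.
V_GS = 1.3 + 1.55 = 2.85 V.

V_GS = 2.85 V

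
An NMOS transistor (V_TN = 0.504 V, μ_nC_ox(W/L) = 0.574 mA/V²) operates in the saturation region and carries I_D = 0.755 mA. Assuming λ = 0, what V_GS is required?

In saturation I_D = ½ k_n (V_GS − V_TN)², so V_GS − V_TN = √(2 I_D / k_n) = √(2 × 0.755 / 0.574) = 1.62 V.
V_GS = 0.504 + 1.62 = 2.13 V.

V_GS = 2.13 V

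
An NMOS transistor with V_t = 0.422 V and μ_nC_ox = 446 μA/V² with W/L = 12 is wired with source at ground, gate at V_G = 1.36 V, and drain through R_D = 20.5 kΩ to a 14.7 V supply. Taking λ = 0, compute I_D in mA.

I_D = 0.710 mA

V_GS = V_G = 1.36 V, so V_ov = 1.36 − 0.422 = 0.938 V.
k_n = μ_nC_ox · (W/L) = 5.352 mA/V².
Assume saturation: I_D = ½ k_n V_ov² = 0.5 × 5.352 × 0.938² = 2.35 mA, giving V_DS = V_DD − I_D R_D = 14.7 − 2.35 × 20.5 = -33.6 V.
But -33.6 V < V_ov = 0.938 V, so the device is actually in triode.
In triode I_D = k_n[V_ov V_DS − ½ V_DS²] and I_D = (V_DD − V_DS)/R_D. Equating: 54.9 V_DS² − 103.9 V_DS + 14.7 = 0, giving V_DS = 0.154 V (the root below V_ov).
I_D = (14.7 − 0.154) / 20.5 = 0.71 mA.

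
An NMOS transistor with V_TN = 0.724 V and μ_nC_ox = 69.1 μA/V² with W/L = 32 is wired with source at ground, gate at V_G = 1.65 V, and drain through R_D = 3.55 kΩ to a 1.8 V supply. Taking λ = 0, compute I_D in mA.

I_D = 0.438 mA

V_GS = V_G = 1.65 V, so V_ov = 1.65 − 0.724 = 0.926 V.
k_n = μ_nC_ox · (W/L) = 2.211 mA/V².
Assume saturation: I_D = ½ k_n V_ov² = 0.5 × 2.211 × 0.926² = 0.948 mA, giving V_DS = V_DD − I_D R_D = 1.8 − 0.948 × 3.55 = -1.57 V.
But -1.57 V < V_ov = 0.926 V, so the device is actually in triode.
In triode I_D = k_n[V_ov V_DS − ½ V_DS²] and I_D = (V_DD − V_DS)/R_D. Equating: 3.92 V_DS² − 8.269 V_DS + 1.8 = 0, giving V_DS = 0.247 V (the root below V_ov).
I_D = (1.8 − 0.247) / 3.55 = 0.438 mA.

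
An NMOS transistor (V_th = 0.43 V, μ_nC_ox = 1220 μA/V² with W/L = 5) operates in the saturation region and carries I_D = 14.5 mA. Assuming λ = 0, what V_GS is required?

k_n = μ_nC_ox · (W/L) = 6.1 mA/V².
In saturation I_D = ½ k_n (V_GS − V_th)², so V_GS − V_th = √(2 I_D / k_n) = √(2 × 14.5 / 6.1) = 2.18 V.
V_GS = 0.43 + 2.18 = 2.61 V.

V_GS = 2.61 V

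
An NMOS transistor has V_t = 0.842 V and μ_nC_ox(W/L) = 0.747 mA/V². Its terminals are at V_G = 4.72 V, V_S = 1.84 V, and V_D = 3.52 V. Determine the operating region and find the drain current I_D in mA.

Triode; I_D = 1.50 mA

V_GS = V_G − V_S = 4.72 − 1.84 = 2.88 V; V_DS = V_D − V_S = 3.52 − 1.84 = 1.68 V.
V_ov = V_GS − V_t = 2.88 − 0.842 = 2.04 V.
Since V_DS = 1.68 V < V_ov = 2.04 V, the device is in the triode region.
I_D = k_n [V_ov · V_DS − ½ V_DS²] = 0.747 × [2.04 × 1.68 − 0.5 × 1.68²] = 1.5 mA.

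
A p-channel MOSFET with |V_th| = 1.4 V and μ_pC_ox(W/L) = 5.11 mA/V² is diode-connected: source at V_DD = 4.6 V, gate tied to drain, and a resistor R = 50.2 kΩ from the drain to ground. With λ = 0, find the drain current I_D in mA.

I_D = 0.0607 mA

With gate tied to drain, V_SG = V_SD ≥ V_SG − |V_th|, so the device is in saturation.
KCL at the drain: ½ k_p (V_SG − |V_th|)² = (V_DD − V_SG)/R.
Let x = V_SG − 1.4. Then 128 x² + x − 3.2 = 0, giving x = 0.154 V (positive root), so V_SG = 1.55 V.
I_D = (V_DD − V_SG)/R = (4.6 − 1.55) / 50.2 = 0.0607 mA.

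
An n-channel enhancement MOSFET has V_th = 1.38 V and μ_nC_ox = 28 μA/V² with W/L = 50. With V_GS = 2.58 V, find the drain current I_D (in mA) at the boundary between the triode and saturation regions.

I_D = 1.01 mA

At the boundary V_DS = V_ov = V_GS − V_th = 2.58 − 1.38 = 1.2 V.
k_n = μ_nC_ox · (W/L) = 1.4 mA/V².
I_D = ½ k_n V_ov² = 0.5 × 1.4 × 1.2² = 1.01 mA.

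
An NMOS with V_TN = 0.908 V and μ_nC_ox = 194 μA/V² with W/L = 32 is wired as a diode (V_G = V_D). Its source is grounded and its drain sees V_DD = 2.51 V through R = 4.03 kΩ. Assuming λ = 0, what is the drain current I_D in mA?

With gate tied to drain, V_GS = V_DS ≥ V_GS − V_TN, so the device is in saturation.
k_n = μ_nC_ox · (W/L) = 6.208 mA/V².
KCL at the drain: ½ k_n (V_GS − V_TN)² = (V_DD − V_GS)/R.
Let x = V_GS − 0.908. Then 12.5 x² + x − 1.602 = 0, giving x = 0.32 V (positive root), so V_GS = 1.23 V.
I_D = (V_DD − V_GS)/R = (2.51 − 1.23) / 4.03 = 0.318 mA.

I_D = 0.318 mA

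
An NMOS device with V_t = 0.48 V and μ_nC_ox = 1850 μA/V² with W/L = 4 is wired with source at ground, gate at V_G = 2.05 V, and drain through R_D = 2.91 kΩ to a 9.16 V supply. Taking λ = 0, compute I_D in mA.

I_D = 3.05 mA

V_GS = V_G = 2.05 V, so V_ov = 2.05 − 0.48 = 1.57 V.
k_n = μ_nC_ox · (W/L) = 7.4 mA/V².
Assume saturation: I_D = ½ k_n V_ov² = 0.5 × 7.4 × 1.57² = 9.12 mA, giving V_DS = V_DD − I_D R_D = 9.16 − 9.12 × 2.91 = -17.4 V.
But -17.4 V < V_ov = 1.57 V, so the device is actually in triode.
In triode I_D = k_n[V_ov V_DS − ½ V_DS²] and I_D = (V_DD − V_DS)/R_D. Equating: 10.8 V_DS² − 34.81 V_DS + 9.16 = 0, giving V_DS = 0.289 V (the root below V_ov).
I_D = (9.16 − 0.289) / 2.91 = 3.05 mA.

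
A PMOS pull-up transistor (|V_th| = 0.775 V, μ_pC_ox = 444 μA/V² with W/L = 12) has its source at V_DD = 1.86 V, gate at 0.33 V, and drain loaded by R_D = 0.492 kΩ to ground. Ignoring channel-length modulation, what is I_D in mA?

V_SG = V_DD − V_G = 1.86 − 0.33 = 1.53 V, so V_ov = 1.53 − 0.775 = 0.755 V.
k_p = μ_pC_ox · (W/L) = 5.328 mA/V².
Assume saturation: I_D = ½ k_p V_ov² = 0.5 × 5.328 × 0.755² = 1.52 mA, giving V_SD = V_DD − I_D R_D = 1.86 − 1.52 × 0.492 = 1.11 V.
V_SD = 1.11 V ≥ V_ov = 0.755 V, confirming saturation.

I_D = 1.52 mA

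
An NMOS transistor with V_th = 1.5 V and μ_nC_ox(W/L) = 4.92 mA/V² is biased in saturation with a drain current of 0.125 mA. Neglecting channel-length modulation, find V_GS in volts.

In saturation I_D = ½ k_n (V_GS − V_th)², so V_GS − V_th = √(2 I_D / k_n) = √(2 × 0.125 / 4.92) = 0.225 V.
V_GS = 1.5 + 0.225 = 1.73 V.

V_GS = 1.73 V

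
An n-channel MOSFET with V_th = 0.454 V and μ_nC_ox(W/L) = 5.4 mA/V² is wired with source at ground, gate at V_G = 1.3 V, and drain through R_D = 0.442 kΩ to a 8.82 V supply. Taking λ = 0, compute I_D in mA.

I_D = 1.93 mA

V_GS = V_G = 1.3 V, so V_ov = 1.3 − 0.454 = 0.846 V.
Assume saturation: I_D = ½ k_n V_ov² = 0.5 × 5.4 × 0.846² = 1.93 mA, giving V_DS = V_DD − I_D R_D = 8.82 − 1.93 × 0.442 = 7.97 V.
V_DS = 7.97 V ≥ V_ov = 0.846 V, confirming saturation.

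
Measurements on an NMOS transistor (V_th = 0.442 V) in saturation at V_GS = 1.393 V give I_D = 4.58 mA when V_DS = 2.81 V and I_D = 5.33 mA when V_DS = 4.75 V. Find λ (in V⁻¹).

λ = 0.111 V⁻¹

With V_GS fixed, I_D ∝ (1 + λ V_DS) in saturation, so I_D2/I_D1 = (1 + λ V_DS2)/(1 + λ V_DS1).
5.33/4.58 = 1.164 = (1 + 4.75 λ)/(1 + 2.81 λ).
Solving: λ (I_D1 V_DS2 − I_D2 V_DS1) = I_D2 − I_D1, so λ = (5.33 − 4.58) / (4.58 × 4.75 − 5.33 × 2.81) = 0.75 / 6.78 = 0.111 V⁻¹.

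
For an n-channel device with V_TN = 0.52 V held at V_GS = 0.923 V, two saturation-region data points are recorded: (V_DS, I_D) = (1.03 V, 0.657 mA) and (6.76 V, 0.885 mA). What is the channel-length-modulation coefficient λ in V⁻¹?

λ = 0.0646 V⁻¹

With V_GS fixed, I_D ∝ (1 + λ V_DS) in saturation, so I_D2/I_D1 = (1 + λ V_DS2)/(1 + λ V_DS1).
0.885/0.657 = 1.347 = (1 + 6.76 λ)/(1 + 1.03 λ).
Solving: λ (I_D1 V_DS2 − I_D2 V_DS1) = I_D2 − I_D1, so λ = (0.885 − 0.657) / (0.657 × 6.76 − 0.885 × 1.03) = 0.228 / 3.53 = 0.0646 V⁻¹.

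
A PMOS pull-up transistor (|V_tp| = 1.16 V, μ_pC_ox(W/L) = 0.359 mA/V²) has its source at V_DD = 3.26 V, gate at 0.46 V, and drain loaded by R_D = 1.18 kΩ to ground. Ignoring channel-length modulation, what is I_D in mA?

V_SG = V_DD − V_G = 3.26 − 0.46 = 2.8 V, so V_ov = 2.8 − 1.16 = 1.64 V.
Assume saturation: I_D = ½ k_p V_ov² = 0.5 × 0.359 × 1.64² = 0.483 mA, giving V_SD = V_DD − I_D R_D = 3.26 − 0.483 × 1.18 = 2.69 V.
V_SD = 2.69 V ≥ V_ov = 1.64 V, confirming saturation.

I_D = 0.483 mA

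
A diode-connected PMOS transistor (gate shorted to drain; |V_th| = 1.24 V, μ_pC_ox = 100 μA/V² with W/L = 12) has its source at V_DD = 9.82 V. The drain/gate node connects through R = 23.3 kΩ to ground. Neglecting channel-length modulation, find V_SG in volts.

V_SG = 1.99 V

With gate tied to drain, V_SG = V_SD ≥ V_SG − |V_th|, so the device is in saturation.
k_p = μ_pC_ox · (W/L) = 1.2 mA/V².
KCL at the drain: ½ k_p (V_SG − |V_th|)² = (V_DD − V_SG)/R.
Let x = V_SG − 1.24. Then 14 x² + x − 8.58 = 0, giving x = 0.748 V (positive root), so V_SG = 1.99 V.
I_D = (V_DD − V_SG)/R = (9.82 − 1.99) / 23.3 = 0.336 mA.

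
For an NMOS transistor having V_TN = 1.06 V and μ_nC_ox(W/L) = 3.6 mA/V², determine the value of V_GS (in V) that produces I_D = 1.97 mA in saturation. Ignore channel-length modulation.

V_GS = 2.11 V

In saturation I_D = ½ k_n (V_GS − V_TN)², so V_GS − V_TN = √(2 I_D / k_n) = √(2 × 1.97 / 3.6) = 1.05 V.
V_GS = 1.06 + 1.05 = 2.11 V.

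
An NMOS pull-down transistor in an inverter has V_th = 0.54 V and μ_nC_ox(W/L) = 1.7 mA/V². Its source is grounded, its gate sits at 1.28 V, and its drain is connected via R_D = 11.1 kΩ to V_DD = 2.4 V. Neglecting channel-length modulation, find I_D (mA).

V_GS = V_G = 1.28 V, so V_ov = 1.28 − 0.54 = 0.74 V.
Assume saturation: I_D = ½ k_n V_ov² = 0.5 × 1.7 × 0.74² = 0.465 mA, giving V_DS = V_DD − I_D R_D = 2.4 − 0.465 × 11.1 = -2.77 V.
But -2.77 V < V_ov = 0.74 V, so the device is actually in triode.
In triode I_D = k_n[V_ov V_DS − ½ V_DS²] and I_D = (V_DD − V_DS)/R_D. Equating: 9.43 V_DS² − 14.96 V_DS + 2.4 = 0, giving V_DS = 0.181 V (the root below V_ov).
I_D = (2.4 − 0.181) / 11.1 = 0.2 mA.

I_D = 0.200 mA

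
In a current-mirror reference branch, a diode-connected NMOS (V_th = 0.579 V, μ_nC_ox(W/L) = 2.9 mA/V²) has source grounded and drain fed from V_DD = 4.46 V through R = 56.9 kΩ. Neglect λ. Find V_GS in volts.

V_GS = 0.790 V

With gate tied to drain, V_GS = V_DS ≥ V_GS − V_th, so the device is in saturation.
KCL at the drain: ½ k_n (V_GS − V_th)² = (V_DD − V_GS)/R.
Let x = V_GS − 0.579. Then 82.5 x² + x − 3.881 = 0, giving x = 0.211 V (positive root), so V_GS = 0.79 V.
I_D = (V_DD − V_GS)/R = (4.46 − 0.79) / 56.9 = 0.0645 mA.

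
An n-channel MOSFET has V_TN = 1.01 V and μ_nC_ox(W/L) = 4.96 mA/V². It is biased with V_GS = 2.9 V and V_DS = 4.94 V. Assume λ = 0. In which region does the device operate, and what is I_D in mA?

Saturation; I_D = 8.86 mA

V_ov = V_GS − V_TN = 2.9 − 1.01 = 1.89 V.
Since V_DS = 4.94 V ≥ V_ov = 1.89 V, the device is in saturation.
I_D = ½ k_n V_ov² = 0.5 × 4.96 × 1.89² = 8.86 mA.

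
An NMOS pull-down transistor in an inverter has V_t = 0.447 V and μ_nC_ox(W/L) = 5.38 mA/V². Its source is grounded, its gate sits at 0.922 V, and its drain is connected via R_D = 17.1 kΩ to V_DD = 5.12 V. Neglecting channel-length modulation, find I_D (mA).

I_D = 0.292 mA

V_GS = V_G = 0.922 V, so V_ov = 0.922 − 0.447 = 0.475 V.
Assume saturation: I_D = ½ k_n V_ov² = 0.5 × 5.38 × 0.475² = 0.607 mA, giving V_DS = V_DD − I_D R_D = 5.12 − 0.607 × 17.1 = -5.26 V.
But -5.26 V < V_ov = 0.475 V, so the device is actually in triode.
In triode I_D = k_n[V_ov V_DS − ½ V_DS²] and I_D = (V_DD − V_DS)/R_D. Equating: 46 V_DS² − 44.7 V_DS + 5.12 = 0, giving V_DS = 0.133 V (the root below V_ov).
I_D = (5.12 − 0.133) / 17.1 = 0.292 mA.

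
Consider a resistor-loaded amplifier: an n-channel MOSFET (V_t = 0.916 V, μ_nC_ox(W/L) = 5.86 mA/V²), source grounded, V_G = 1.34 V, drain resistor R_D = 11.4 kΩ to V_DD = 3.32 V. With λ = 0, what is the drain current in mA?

I_D = 0.280 mA

V_GS = V_G = 1.34 V, so V_ov = 1.34 − 0.916 = 0.424 V.
Assume saturation: I_D = ½ k_n V_ov² = 0.5 × 5.86 × 0.424² = 0.527 mA, giving V_DS = V_DD − I_D R_D = 3.32 − 0.527 × 11.4 = -2.68 V.
But -2.68 V < V_ov = 0.424 V, so the device is actually in triode.
In triode I_D = k_n[V_ov V_DS − ½ V_DS²] and I_D = (V_DD − V_DS)/R_D. Equating: 33.4 V_DS² − 29.32 V_DS + 3.32 = 0, giving V_DS = 0.134 V (the root below V_ov).
I_D = (3.32 − 0.134) / 11.4 = 0.28 mA.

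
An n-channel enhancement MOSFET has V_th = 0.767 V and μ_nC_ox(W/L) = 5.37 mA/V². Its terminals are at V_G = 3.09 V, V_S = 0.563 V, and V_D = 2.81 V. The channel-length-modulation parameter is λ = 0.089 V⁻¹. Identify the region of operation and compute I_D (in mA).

Saturation; I_D = 9.98 mA

V_GS = V_G − V_S = 3.09 − 0.563 = 2.53 V; V_DS = V_D − V_S = 2.81 − 0.563 = 2.25 V.
V_ov = V_GS − V_th = 2.53 − 0.767 = 1.76 V.
Since V_DS = 2.25 V ≥ V_ov = 1.76 V, the device is in saturation.
I_D = ½ k_n V_ov² (1 + λ V_DS) = 0.5 × 5.37 × 1.76² × (1 + 0.089 × 2.25) = 9.98 mA.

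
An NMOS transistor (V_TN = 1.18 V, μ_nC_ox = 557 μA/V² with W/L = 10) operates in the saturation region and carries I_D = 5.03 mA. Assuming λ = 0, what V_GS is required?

V_GS = 2.52 V

k_n = μ_nC_ox · (W/L) = 5.57 mA/V².
In saturation I_D = ½ k_n (V_GS − V_TN)², so V_GS − V_TN = √(2 I_D / k_n) = √(2 × 5.03 / 5.57) = 1.34 V.
V_GS = 1.18 + 1.34 = 2.52 V.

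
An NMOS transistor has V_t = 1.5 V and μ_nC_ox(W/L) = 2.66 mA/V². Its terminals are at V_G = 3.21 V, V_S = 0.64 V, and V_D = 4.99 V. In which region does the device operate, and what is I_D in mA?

Saturation; I_D = 1.52 mA

V_GS = V_G − V_S = 3.21 − 0.64 = 2.57 V; V_DS = V_D − V_S = 4.99 − 0.64 = 4.35 V.
V_ov = V_GS − V_t = 2.57 − 1.5 = 1.07 V.
Since V_DS = 4.35 V ≥ V_ov = 1.07 V, the device is in saturation.
I_D = ½ k_n V_ov² = 0.5 × 2.66 × 1.07² = 1.52 mA.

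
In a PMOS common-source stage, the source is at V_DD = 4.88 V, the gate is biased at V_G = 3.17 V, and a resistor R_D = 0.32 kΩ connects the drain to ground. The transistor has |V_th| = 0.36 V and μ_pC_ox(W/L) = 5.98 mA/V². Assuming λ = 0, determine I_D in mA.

I_D = 5.45 mA

V_SG = V_DD − V_G = 4.88 − 3.17 = 1.71 V, so V_ov = 1.71 − 0.36 = 1.35 V.
Assume saturation: I_D = ½ k_p V_ov² = 0.5 × 5.98 × 1.35² = 5.45 mA, giving V_SD = V_DD − I_D R_D = 4.88 − 5.45 × 0.32 = 3.14 V.
V_SD = 3.14 V ≥ V_ov = 1.35 V, confirming saturation.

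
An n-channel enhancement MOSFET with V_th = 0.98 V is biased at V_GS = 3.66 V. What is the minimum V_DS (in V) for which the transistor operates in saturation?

V_DS,sat = 2.68 V

The boundary between triode and saturation is V_DS = V_GS − V_th = V_ov.
V_ov = 3.66 − 0.98 = 2.68 V.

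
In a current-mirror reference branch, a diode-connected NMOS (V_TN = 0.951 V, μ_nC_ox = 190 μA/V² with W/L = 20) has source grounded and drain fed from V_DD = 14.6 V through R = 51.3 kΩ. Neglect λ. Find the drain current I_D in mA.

I_D = 0.259 mA

With gate tied to drain, V_GS = V_DS ≥ V_GS − V_TN, so the device is in saturation.
k_n = μ_nC_ox · (W/L) = 3.8 mA/V².
KCL at the drain: ½ k_n (V_GS − V_TN)² = (V_DD − V_GS)/R.
Let x = V_GS − 0.951. Then 97.5 x² + x − 13.65 = 0, giving x = 0.369 V (positive root), so V_GS = 1.32 V.
I_D = (V_DD − V_GS)/R = (14.6 − 1.32) / 51.3 = 0.259 mA.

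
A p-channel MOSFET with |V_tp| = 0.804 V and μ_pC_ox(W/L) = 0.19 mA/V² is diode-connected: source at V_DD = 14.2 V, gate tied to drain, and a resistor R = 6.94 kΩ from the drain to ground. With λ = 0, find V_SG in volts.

V_SG = 4.62 V

With gate tied to drain, V_SG = V_SD ≥ V_SG − |V_tp|, so the device is in saturation.
KCL at the drain: ½ k_p (V_SG − |V_tp|)² = (V_DD − V_SG)/R.
Let x = V_SG − 0.804. Then 0.659 x² + x − 13.4 = 0, giving x = 3.81 V (positive root), so V_SG = 4.62 V.
I_D = (V_DD − V_SG)/R = (14.2 − 4.62) / 6.94 = 1.38 mA.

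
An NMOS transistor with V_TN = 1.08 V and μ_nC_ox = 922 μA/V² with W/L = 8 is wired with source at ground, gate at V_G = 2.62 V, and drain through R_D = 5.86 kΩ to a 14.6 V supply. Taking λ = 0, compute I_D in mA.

V_GS = V_G = 2.62 V, so V_ov = 2.62 − 1.08 = 1.54 V.
k_n = μ_nC_ox · (W/L) = 7.376 mA/V².
Assume saturation: I_D = ½ k_n V_ov² = 0.5 × 7.376 × 1.54² = 8.75 mA, giving V_DS = V_DD − I_D R_D = 14.6 − 8.75 × 5.86 = -36.7 V.
But -36.7 V < V_ov = 1.54 V, so the device is actually in triode.
In triode I_D = k_n[V_ov V_DS − ½ V_DS²] and I_D = (V_DD − V_DS)/R_D. Equating: 21.6 V_DS² − 67.56 V_DS + 14.6 = 0, giving V_DS = 0.234 V (the root below V_ov).
I_D = (14.6 − 0.234) / 5.86 = 2.45 mA.

I_D = 2.45 mA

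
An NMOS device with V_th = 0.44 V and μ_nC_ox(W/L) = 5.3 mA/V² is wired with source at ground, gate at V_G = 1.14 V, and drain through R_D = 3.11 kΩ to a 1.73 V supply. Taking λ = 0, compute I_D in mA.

V_GS = V_G = 1.14 V, so V_ov = 1.14 − 0.44 = 0.7 V.
Assume saturation: I_D = ½ k_n V_ov² = 0.5 × 5.3 × 0.7² = 1.3 mA, giving V_DS = V_DD − I_D R_D = 1.73 − 1.3 × 3.11 = -2.31 V.
But -2.31 V < V_ov = 0.7 V, so the device is actually in triode.
In triode I_D = k_n[V_ov V_DS − ½ V_DS²] and I_D = (V_DD − V_DS)/R_D. Equating: 8.24 V_DS² − 12.54 V_DS + 1.73 = 0, giving V_DS = 0.153 V (the root below V_ov).
I_D = (1.73 − 0.153) / 3.11 = 0.507 mA.

I_D = 0.507 mA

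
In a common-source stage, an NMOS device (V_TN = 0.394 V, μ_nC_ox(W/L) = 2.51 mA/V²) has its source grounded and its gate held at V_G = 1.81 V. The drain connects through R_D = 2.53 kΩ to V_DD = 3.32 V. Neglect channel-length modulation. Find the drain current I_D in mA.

I_D = 1.16 mA

V_GS = V_G = 1.81 V, so V_ov = 1.81 − 0.394 = 1.42 V.
Assume saturation: I_D = ½ k_n V_ov² = 0.5 × 2.51 × 1.42² = 2.52 mA, giving V_DS = V_DD − I_D R_D = 3.32 − 2.52 × 2.53 = -3.05 V.
But -3.05 V < V_ov = 1.42 V, so the device is actually in triode.
In triode I_D = k_n[V_ov V_DS − ½ V_DS²] and I_D = (V_DD − V_DS)/R_D. Equating: 3.18 V_DS² − 9.992 V_DS + 3.32 = 0, giving V_DS = 0.378 V (the root below V_ov).
I_D = (3.32 − 0.378) / 2.53 = 1.16 mA.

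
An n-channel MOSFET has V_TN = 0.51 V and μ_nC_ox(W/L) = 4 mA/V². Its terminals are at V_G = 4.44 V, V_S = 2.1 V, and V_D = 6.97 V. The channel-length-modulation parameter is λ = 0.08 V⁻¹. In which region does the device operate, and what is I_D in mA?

V_GS = V_G − V_S = 4.44 − 2.1 = 2.34 V; V_DS = V_D − V_S = 6.97 − 2.1 = 4.87 V.
V_ov = V_GS − V_TN = 2.34 − 0.51 = 1.83 V.
Since V_DS = 4.87 V ≥ V_ov = 1.83 V, the device is in saturation.
I_D = ½ k_n V_ov² (1 + λ V_DS) = 0.5 × 4 × 1.83² × (1 + 0.08 × 4.87) = 9.31 mA.

Saturation; I_D = 9.31 mA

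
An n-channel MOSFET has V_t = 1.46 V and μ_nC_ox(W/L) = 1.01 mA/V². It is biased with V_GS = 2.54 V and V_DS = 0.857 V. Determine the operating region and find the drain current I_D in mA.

V_ov = V_GS − V_t = 2.54 − 1.46 = 1.08 V.
Since V_DS = 0.857 V < V_ov = 1.08 V, the device is in the triode region.
I_D = k_n [V_ov · V_DS − ½ V_DS²] = 1.01 × [1.08 × 0.857 − 0.5 × 0.857²] = 0.564 mA.

Triode; I_D = 0.564 mA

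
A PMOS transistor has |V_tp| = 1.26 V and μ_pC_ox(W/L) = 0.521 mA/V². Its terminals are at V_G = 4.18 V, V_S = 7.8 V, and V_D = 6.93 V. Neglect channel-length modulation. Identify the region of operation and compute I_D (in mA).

V_SG = V_S − V_G = 7.8 − 4.18 = 3.62 V; V_SD = V_S − V_D = 7.8 − 6.93 = 0.87 V.
V_ov = V_SG − |V_tp| = 3.62 − 1.26 = 2.36 V.
Since V_SD = 0.87 V < V_ov = 2.36 V, the device is in the triode region.
I_D = k_p [V_ov · V_SD − ½ V_SD²] = 0.521 × [2.36 × 0.87 − 0.5 × 0.87²] = 0.873 mA.

Triode; I_D = 0.873 mA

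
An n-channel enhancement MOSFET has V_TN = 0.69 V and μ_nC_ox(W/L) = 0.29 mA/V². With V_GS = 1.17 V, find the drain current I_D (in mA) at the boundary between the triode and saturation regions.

I_D = 0.0334 mA

At the boundary V_DS = V_ov = V_GS − V_TN = 1.17 − 0.69 = 0.48 V.
I_D = ½ k_n V_ov² = 0.5 × 0.29 × 0.48² = 0.0334 mA.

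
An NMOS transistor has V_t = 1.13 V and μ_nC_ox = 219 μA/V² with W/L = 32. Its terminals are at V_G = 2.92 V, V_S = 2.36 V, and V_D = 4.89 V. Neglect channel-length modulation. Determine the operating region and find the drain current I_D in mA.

Cutoff; I_D = 0 mA

V_GS = V_G − V_S = 2.92 − 2.36 = 0.56 V; V_DS = V_D − V_S = 4.89 − 2.36 = 2.53 V.
V_GS = 0.56 V < V_t = 1.13 V, so the transistor is in cutoff.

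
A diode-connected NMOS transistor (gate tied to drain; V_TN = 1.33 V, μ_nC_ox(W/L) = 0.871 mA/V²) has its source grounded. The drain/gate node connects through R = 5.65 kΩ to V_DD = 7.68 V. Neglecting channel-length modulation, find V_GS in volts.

With gate tied to drain, V_GS = V_DS ≥ V_GS − V_TN, so the device is in saturation.
KCL at the drain: ½ k_n (V_GS − V_TN)² = (V_DD − V_GS)/R.
Let x = V_GS − 1.33. Then 2.46 x² + x − 6.35 = 0, giving x = 1.42 V (positive root), so V_GS = 2.75 V.
I_D = (V_DD − V_GS)/R = (7.68 − 2.75) / 5.65 = 0.873 mA.

V_GS = 2.75 V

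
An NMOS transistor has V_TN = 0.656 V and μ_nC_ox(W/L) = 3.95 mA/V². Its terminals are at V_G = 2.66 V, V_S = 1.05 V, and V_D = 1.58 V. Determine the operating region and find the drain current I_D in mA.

Triode; I_D = 1.44 mA

V_GS = V_G − V_S = 2.66 − 1.05 = 1.61 V; V_DS = V_D − V_S = 1.58 − 1.05 = 0.53 V.
V_ov = V_GS − V_TN = 1.61 − 0.656 = 0.954 V.
Since V_DS = 0.53 V < V_ov = 0.954 V, the device is in the triode region.
I_D = k_n [V_ov · V_DS − ½ V_DS²] = 3.95 × [0.954 × 0.53 − 0.5 × 0.53²] = 1.44 mA.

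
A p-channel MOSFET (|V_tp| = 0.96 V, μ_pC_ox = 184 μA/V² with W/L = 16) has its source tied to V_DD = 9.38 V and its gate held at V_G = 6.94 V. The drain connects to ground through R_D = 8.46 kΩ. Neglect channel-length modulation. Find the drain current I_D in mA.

V_SG = V_DD − V_G = 9.38 − 6.94 = 2.44 V, so V_ov = 2.44 − 0.96 = 1.48 V.
k_p = μ_pC_ox · (W/L) = 2.944 mA/V².
Assume saturation: I_D = ½ k_p V_ov² = 0.5 × 2.944 × 1.48² = 3.22 mA, giving V_SD = V_DD − I_D R_D = 9.38 − 3.22 × 8.46 = -17.9 V.
But -17.9 V < V_ov = 1.48 V, so the device is actually in triode.
In triode I_D = k_p[V_ov V_SD − ½ V_SD²] and I_D = (V_DD − V_SD)/R_D. Equating: 12.5 V_SD² − 37.86 V_SD + 9.38 = 0, giving V_SD = 0.272 V (the root below V_ov).
I_D = (9.38 − 0.272) / 8.46 = 1.08 mA.

I_D = 1.08 mA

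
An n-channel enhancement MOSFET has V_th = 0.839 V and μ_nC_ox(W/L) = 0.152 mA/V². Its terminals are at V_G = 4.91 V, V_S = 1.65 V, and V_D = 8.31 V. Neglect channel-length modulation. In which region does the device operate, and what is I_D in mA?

V_GS = V_G − V_S = 4.91 − 1.65 = 3.26 V; V_DS = V_D − V_S = 8.31 − 1.65 = 6.66 V.
V_ov = V_GS − V_th = 3.26 − 0.839 = 2.42 V.
Since V_DS = 6.66 V ≥ V_ov = 2.42 V, the device is in saturation.
I_D = ½ k_n V_ov² = 0.5 × 0.152 × 2.42² = 0.445 mA.

Saturation; I_D = 0.445 mA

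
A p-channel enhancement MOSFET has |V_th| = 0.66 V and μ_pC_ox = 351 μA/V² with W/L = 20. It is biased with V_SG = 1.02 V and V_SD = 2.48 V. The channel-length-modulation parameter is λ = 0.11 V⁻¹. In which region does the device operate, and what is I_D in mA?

k_p = μ_pC_ox · (W/L) = 7.02 mA/V².
V_ov = V_SG − |V_th| = 1.02 − 0.66 = 0.36 V.
Since V_SD = 2.48 V ≥ V_ov = 0.36 V, the device is in saturation.
I_D = ½ k_p V_ov² (1 + λ V_SD) = 0.5 × 7.02 × 0.36² × (1 + 0.11 × 2.48) = 0.579 mA.

Saturation; I_D = 0.579 mA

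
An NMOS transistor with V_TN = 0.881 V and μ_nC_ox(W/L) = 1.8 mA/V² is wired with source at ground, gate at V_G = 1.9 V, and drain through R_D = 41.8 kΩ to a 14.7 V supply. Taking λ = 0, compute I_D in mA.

V_GS = V_G = 1.9 V, so V_ov = 1.9 − 0.881 = 1.02 V.
Assume saturation: I_D = ½ k_n V_ov² = 0.5 × 1.8 × 1.02² = 0.935 mA, giving V_DS = V_DD − I_D R_D = 14.7 − 0.935 × 41.8 = -24.4 V.
But -24.4 V < V_ov = 1.02 V, so the device is actually in triode.
In triode I_D = k_n[V_ov V_DS − ½ V_DS²] and I_D = (V_DD − V_DS)/R_D. Equating: 37.6 V_DS² − 77.67 V_DS + 14.7 = 0, giving V_DS = 0.211 V (the root below V_ov).
I_D = (14.7 − 0.211) / 41.8 = 0.347 mA.

I_D = 0.347 mA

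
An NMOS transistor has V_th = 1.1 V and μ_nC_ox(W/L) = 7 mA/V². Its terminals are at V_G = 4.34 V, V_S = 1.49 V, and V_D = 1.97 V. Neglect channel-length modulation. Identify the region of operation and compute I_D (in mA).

Triode; I_D = 5.07 mA

V_GS = V_G − V_S = 4.34 − 1.49 = 2.85 V; V_DS = V_D − V_S = 1.97 − 1.49 = 0.48 V.
V_ov = V_GS − V_th = 2.85 − 1.1 = 1.75 V.
Since V_DS = 0.48 V < V_ov = 1.75 V, the device is in the triode region.
I_D = k_n [V_ov · V_DS − ½ V_DS²] = 7 × [1.75 × 0.48 − 0.5 × 0.48²] = 5.07 mA.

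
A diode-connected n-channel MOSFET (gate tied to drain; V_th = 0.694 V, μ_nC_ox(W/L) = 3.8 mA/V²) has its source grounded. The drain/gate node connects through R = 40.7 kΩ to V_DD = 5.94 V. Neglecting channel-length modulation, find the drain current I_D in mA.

With gate tied to drain, V_GS = V_DS ≥ V_GS − V_th, so the device is in saturation.
KCL at the drain: ½ k_n (V_GS − V_th)² = (V_DD − V_GS)/R.
Let x = V_GS − 0.694. Then 77.3 x² + x − 5.246 = 0, giving x = 0.254 V (positive root), so V_GS = 0.948 V.
I_D = (V_DD − V_GS)/R = (5.94 − 0.948) / 40.7 = 0.123 mA.

I_D = 0.123 mA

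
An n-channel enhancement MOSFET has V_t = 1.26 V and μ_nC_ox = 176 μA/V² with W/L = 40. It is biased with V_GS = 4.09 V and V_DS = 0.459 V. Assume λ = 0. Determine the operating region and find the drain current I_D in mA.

k_n = μ_nC_ox · (W/L) = 7.04 mA/V².
V_ov = V_GS − V_t = 4.09 − 1.26 = 2.83 V.
Since V_DS = 0.459 V < V_ov = 2.83 V, the device is in the triode region.
I_D = k_n [V_ov · V_DS − ½ V_DS²] = 7.04 × [2.83 × 0.459 − 0.5 × 0.459²] = 8.4 mA.

Triode; I_D = 8.40 mA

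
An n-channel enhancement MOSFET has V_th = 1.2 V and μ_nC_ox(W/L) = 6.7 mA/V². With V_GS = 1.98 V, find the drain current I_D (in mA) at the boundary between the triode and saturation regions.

At the boundary V_DS = V_ov = V_GS − V_th = 1.98 − 1.2 = 0.78 V.
I_D = ½ k_n V_ov² = 0.5 × 6.7 × 0.78² = 2.04 mA.

I_D = 2.04 mA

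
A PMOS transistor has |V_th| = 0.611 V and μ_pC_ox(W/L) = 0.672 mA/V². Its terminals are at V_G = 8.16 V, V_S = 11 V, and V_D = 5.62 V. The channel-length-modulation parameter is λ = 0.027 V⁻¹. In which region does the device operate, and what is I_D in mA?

Saturation; I_D = 1.91 mA

V_SG = V_S − V_G = 11 − 8.16 = 2.84 V; V_SD = V_S − V_D = 11 − 5.62 = 5.38 V.
V_ov = V_SG − |V_th| = 2.84 − 0.611 = 2.23 V.
Since V_SD = 5.38 V ≥ V_ov = 2.23 V, the device is in saturation.
I_D = ½ k_p V_ov² (1 + λ V_SD) = 0.5 × 0.672 × 2.23² × (1 + 0.027 × 5.38) = 1.91 mA.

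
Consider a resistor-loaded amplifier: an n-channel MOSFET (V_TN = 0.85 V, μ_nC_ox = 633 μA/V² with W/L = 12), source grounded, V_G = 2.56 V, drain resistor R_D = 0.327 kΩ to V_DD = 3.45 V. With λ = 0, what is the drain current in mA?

I_D = 8.06 mA

V_GS = V_G = 2.56 V, so V_ov = 2.56 − 0.85 = 1.71 V.
k_n = μ_nC_ox · (W/L) = 7.596 mA/V².
Assume saturation: I_D = ½ k_n V_ov² = 0.5 × 7.596 × 1.71² = 11.1 mA, giving V_DS = V_DD − I_D R_D = 3.45 − 11.1 × 0.327 = -0.182 V.
But -0.182 V < V_ov = 1.71 V, so the device is actually in triode.
In triode I_D = k_n[V_ov V_DS − ½ V_DS²] and I_D = (V_DD − V_DS)/R_D. Equating: 1.24 V_DS² − 5.247 V_DS + 3.45 = 0, giving V_DS = 0.814 V (the root below V_ov).
I_D = (3.45 − 0.814) / 0.327 = 8.06 mA.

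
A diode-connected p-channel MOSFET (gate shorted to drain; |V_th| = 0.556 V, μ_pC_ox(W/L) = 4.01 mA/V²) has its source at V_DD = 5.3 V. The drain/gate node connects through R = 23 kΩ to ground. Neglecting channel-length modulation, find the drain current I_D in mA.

I_D = 0.193 mA

With gate tied to drain, V_SG = V_SD ≥ V_SG − |V_th|, so the device is in saturation.
KCL at the drain: ½ k_p (V_SG − |V_th|)² = (V_DD − V_SG)/R.
Let x = V_SG − 0.556. Then 46.1 x² + x − 4.744 = 0, giving x = 0.31 V (positive root), so V_SG = 0.866 V.
I_D = (V_DD − V_SG)/R = (5.3 − 0.866) / 23 = 0.193 mA.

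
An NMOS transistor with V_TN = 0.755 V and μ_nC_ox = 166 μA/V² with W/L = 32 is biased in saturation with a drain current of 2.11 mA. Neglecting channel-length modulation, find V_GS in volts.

V_GS = 1.65 V

k_n = μ_nC_ox · (W/L) = 5.312 mA/V².
In saturation I_D = ½ k_n (V_GS − V_TN)², so V_GS − V_TN = √(2 I_D / k_n) = √(2 × 2.11 / 5.312) = 0.891 V.
V_GS = 0.755 + 0.891 = 1.65 V.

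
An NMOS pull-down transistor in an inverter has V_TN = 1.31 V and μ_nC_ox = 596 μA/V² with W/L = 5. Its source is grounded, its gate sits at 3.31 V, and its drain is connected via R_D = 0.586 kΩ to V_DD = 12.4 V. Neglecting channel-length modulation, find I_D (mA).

V_GS = V_G = 3.31 V, so V_ov = 3.31 − 1.31 = 2 V.
k_n = μ_nC_ox · (W/L) = 2.98 mA/V².
Assume saturation: I_D = ½ k_n V_ov² = 0.5 × 2.98 × 2² = 5.96 mA, giving V_DS = V_DD − I_D R_D = 12.4 − 5.96 × 0.586 = 8.91 V.
V_DS = 8.91 V ≥ V_ov = 2 V, confirming saturation.

I_D = 5.96 mA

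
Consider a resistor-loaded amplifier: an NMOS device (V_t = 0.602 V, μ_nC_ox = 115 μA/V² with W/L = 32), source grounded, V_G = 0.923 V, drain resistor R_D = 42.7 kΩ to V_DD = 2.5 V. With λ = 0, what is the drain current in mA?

V_GS = V_G = 0.923 V, so V_ov = 0.923 − 0.602 = 0.321 V.
k_n = μ_nC_ox · (W/L) = 3.68 mA/V².
Assume saturation: I_D = ½ k_n V_ov² = 0.5 × 3.68 × 0.321² = 0.19 mA, giving V_DS = V_DD − I_D R_D = 2.5 − 0.19 × 42.7 = -5.6 V.
But -5.6 V < V_ov = 0.321 V, so the device is actually in triode.
In triode I_D = k_n[V_ov V_DS − ½ V_DS²] and I_D = (V_DD − V_DS)/R_D. Equating: 78.6 V_DS² − 51.44 V_DS + 2.5 = 0, giving V_DS = 0.0529 V (the root below V_ov).
I_D = (2.5 − 0.0529) / 42.7 = 0.0573 mA.

I_D = 0.0573 mA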